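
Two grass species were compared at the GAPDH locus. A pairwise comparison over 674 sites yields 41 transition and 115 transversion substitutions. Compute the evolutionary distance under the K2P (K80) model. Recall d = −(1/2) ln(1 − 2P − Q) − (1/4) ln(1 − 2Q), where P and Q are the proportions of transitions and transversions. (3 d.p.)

P = 41/674 ≈ 0.060831 and Q = 115/674 ≈ 0.170623.
Under the Kimura two-parameter model, d = −½ ln(1 − 2P − Q) − ¼ ln(1 − 2Q).
1 − 2P − Q = 0.707715, giving −½ ln(0.707715) = 0.172857.
1 − 2Q = 0.658754, giving −¼ ln(0.658754) = 0.104351.
d = 0.172857 + 0.104351 = 0.277208.

0.277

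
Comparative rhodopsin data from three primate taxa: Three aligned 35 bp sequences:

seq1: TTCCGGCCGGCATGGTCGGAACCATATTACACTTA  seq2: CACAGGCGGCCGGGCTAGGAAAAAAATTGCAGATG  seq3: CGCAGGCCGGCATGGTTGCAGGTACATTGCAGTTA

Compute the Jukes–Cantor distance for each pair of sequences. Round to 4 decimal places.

seq1–seq2: 16/35 sites differ → p ≈ 0.457143, d = −0.75 ln(1 − 0.609524) = 0.705292 ≈ 0.7053.
seq1–seq3: 11/35 sites differ → p ≈ 0.314286, d = −0.75 ln(1 − 0.419048) = 0.407315 ≈ 0.4073.
seq2–seq3: 14/35 sites differ → p = 0.4, d = −0.75 ln(1 − 0.533333) = 0.571605 ≈ 0.5716.

d(seq1,seq2) = 0.7053, d(seq1,seq3) = 0.4073, d(seq2,seq3) = 0.5716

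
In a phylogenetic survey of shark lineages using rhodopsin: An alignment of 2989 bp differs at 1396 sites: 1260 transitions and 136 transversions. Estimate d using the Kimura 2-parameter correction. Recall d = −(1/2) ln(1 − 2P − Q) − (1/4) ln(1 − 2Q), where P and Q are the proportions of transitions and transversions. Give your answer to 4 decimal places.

1.1211

P = 1260/2989 ≈ 0.421546 and Q = 136/2989 ≈ 0.0455.
Under the Kimura two-parameter model, d = −½ ln(1 − 2P − Q) − ¼ ln(1 − 2Q).
1 − 2P − Q = 0.111408, giving −½ ln(0.111408) = 1.097278.
1 − 2Q = 0.909, giving −¼ ln(0.909) = 0.023853.
d = 1.097278 + 0.023853 = 1.121131.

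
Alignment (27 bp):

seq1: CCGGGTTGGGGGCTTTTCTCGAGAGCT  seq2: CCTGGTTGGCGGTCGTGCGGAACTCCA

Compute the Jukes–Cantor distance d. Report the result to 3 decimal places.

0.770

The sequences differ at 13 of 27 sites, so p = 13/27 ≈ 0.481481.
d = −(3/4) ln(1 − 4p/3) = −0.75 ln(1 − 0.641975) = −0.75 ln(0.358025)
  = −0.75 × (-1.027152) = 0.770364 substitutions/site.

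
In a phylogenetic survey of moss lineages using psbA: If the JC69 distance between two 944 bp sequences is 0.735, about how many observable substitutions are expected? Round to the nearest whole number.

Invert JC69: p = (3/4)(1 − e^(−4d/3)) = 0.75 × (1 − e^(-0.98)) = 0.75 × (1 − 0.375311) = 0.468517.
Expected differing sites = pL ≈ 0.468517 × 944 = 442.280048 ≈ 442.

442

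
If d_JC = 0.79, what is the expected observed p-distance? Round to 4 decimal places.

0.4884

p = (3/4)(1 − e^(−4d/3)) = 0.75 × (1 − e^(-1.053333)) = 0.75 × (1 − 0.348773) = 0.488420.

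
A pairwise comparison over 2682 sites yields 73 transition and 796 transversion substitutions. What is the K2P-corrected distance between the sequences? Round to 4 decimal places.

0.4414

P = 73/2682 ≈ 0.027218 and Q = 796/2682 ≈ 0.296793.
Under the Kimura two-parameter model, d = −½ ln(1 − 2P − Q) − ¼ ln(1 − 2Q).
1 − 2P − Q = 0.648771, giving −½ ln(0.648771) = 0.216338.
1 − 2Q = 0.406414, giving −¼ ln(0.406414) = 0.225096.
d = 0.216338 + 0.225096 = 0.441434.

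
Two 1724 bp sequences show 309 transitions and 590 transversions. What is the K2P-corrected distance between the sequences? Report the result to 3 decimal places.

0.892

P = 309/1724 ≈ 0.179234 and Q = 590/1724 ≈ 0.342227.
Under the Kimura two-parameter model, d = −½ ln(1 − 2P − Q) − ¼ ln(1 − 2Q).
1 − 2P − Q = 0.299305, giving −½ ln(0.299305) = 0.603146.
1 − 2Q = 0.315546, giving −¼ ln(0.315546) = 0.288363.
d = 0.603146 + 0.288363 = 0.891509.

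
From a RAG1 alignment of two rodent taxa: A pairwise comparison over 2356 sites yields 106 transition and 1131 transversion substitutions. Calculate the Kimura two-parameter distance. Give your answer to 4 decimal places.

P = 106/2356 ≈ 0.044992 and Q = 1131/2356 ≈ 0.480051.
Under the Kimura two-parameter model, d = −½ ln(1 − 2P − Q) − ¼ ln(1 − 2Q).
1 − 2P − Q = 0.429965, giving −½ ln(0.429965) = 0.422026.
1 − 2Q = 0.039898, giving −¼ ln(0.039898) = 0.805357.
d = 0.422026 + 0.805357 = 1.227383.

1.2274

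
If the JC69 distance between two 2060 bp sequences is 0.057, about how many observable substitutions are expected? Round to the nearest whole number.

113

Invert JC69: p = (3/4)(1 − e^(−4d/3)) = 0.75 × (1 − e^(-0.076)) = 0.75 × (1 − 0.926816) = 0.054888.
Expected differing sites = pL ≈ 0.054888 × 2060 = 113.06928 ≈ 113.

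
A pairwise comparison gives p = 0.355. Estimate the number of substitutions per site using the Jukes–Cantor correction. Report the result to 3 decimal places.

0.481

d = −(3/4) ln(1 − 4p/3) = −0.75 ln(1 − 0.473333) = −0.75 ln(0.526667)
  = −0.75 × (-0.641187) = 0.480890 substitutions/site.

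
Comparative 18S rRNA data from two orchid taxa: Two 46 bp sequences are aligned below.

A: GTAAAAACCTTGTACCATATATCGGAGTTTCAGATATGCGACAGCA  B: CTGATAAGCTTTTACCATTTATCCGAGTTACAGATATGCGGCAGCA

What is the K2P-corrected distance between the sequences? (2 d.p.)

0.23

Of 46 sites, 2 differences are transitions and 7 are transversions, so P = 2/46 ≈ 0.043478 and Q = 7/46 ≈ 0.152174.
Under the Kimura two-parameter model, d = −½ ln(1 − 2P − Q) − ¼ ln(1 − 2Q).
1 − 2P − Q = 0.76087, giving −½ ln(0.76087) = 0.136646.
1 − 2Q = 0.695652, giving −¼ ln(0.695652) = 0.090726.
d = 0.136646 + 0.090726 = 0.227372.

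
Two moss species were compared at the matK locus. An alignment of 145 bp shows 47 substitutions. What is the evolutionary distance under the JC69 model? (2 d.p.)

0.42

p = 47/145 ≈ 0.324138.
d = −(3/4) ln(1 − 4p/3) = −0.75 ln(1 − 0.432184) = −0.75 ln(0.567816)
  = −0.75 × (-0.565958) = 0.424469 substitutions/site.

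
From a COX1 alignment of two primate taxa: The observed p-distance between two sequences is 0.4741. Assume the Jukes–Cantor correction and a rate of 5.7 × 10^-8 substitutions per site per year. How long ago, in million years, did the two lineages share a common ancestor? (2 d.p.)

d = −(3/4) ln(1 − 4p/3) = −0.75 ln(1 − 0.632133) = −0.75 ln(0.367867)
  = −0.75 × (-1.000034) = 0.750026 substitutions/site.
Under a molecular clock d = 2μt, so t = d/(2μ) = 0.750026 / (2 × 5.7 × 10^-8) = 6.58 million years.

6.58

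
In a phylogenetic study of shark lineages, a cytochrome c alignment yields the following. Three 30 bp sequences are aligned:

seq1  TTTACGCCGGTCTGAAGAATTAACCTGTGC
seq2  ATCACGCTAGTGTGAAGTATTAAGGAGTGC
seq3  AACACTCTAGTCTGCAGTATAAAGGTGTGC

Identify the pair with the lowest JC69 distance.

seq1–seq2: 9/30 differ, p = 0.300, d = 0.383.
seq1–seq3: 11/30 differ, p = 0.367, d = 0.503.
seq2–seq3: 6/30 differ, p = 0.200, d = 0.233.
The smallest distance is between seq2 and seq3.

seq2 and seq3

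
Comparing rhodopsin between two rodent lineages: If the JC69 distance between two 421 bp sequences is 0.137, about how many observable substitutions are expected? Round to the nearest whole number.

53

Invert JC69: p = (3/4)(1 − e^(−4d/3)) = 0.75 × (1 − e^(-0.182667)) = 0.75 × (1 − 0.833046) = 0.125216.
Expected differing sites = pL ≈ 0.125216 × 421 = 52.715936 ≈ 53.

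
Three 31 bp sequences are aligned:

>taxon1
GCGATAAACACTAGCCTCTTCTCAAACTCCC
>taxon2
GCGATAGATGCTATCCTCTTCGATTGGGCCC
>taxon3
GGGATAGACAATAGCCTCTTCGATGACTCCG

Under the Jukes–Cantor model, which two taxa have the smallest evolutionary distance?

taxon1–taxon2: 11/31 differ, p = 0.355, d = 0.481.
taxon1–taxon3: 8/31 differ, p = 0.258, d = 0.316.
taxon2–taxon3: 10/31 differ, p = 0.323, d = 0.422.
The smallest distance is between taxon1 and taxon3.

taxon1 and taxon3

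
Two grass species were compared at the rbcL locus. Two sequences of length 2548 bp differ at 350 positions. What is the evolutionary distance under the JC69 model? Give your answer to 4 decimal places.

p = 350/2548 ≈ 0.137363.
d = −(3/4) ln(1 − 4p/3) = −0.75 ln(1 − 0.183151) = −0.75 ln(0.816849)
  = −0.75 × (-0.202301) = 0.151726 substitutions/site.

0.1517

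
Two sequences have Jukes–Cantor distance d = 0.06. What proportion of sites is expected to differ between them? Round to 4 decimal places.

p = (3/4)(1 − e^(−4d/3)) = 0.75 × (1 − e^(-0.08)) = 0.75 × (1 − 0.923116) = 0.057663.

0.0577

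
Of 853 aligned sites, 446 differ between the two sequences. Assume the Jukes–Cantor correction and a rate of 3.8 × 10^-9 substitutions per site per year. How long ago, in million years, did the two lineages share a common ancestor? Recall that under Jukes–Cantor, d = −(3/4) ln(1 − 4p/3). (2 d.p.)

117.88

p = 446/853 ≈ 0.52286.
d = −(3/4) ln(1 − 4p/3) = −0.75 ln(1 − 0.697147) = −0.75 ln(0.302853)
  = −0.75 × (-1.194508) = 0.895881 substitutions/site.
Under a molecular clock d = 2μt, so t = d/(2μ) = 0.895881 / (2 × 3.8 × 10^-9) = 117.88 million years.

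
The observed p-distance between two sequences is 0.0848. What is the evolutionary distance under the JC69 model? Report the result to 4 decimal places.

d = −(3/4) ln(1 − 4p/3) = −0.75 ln(1 − 0.113067) = −0.75 ln(0.886933)
  = −0.75 × (-0.119986) = 0.089990 substitutions/site.

0.0900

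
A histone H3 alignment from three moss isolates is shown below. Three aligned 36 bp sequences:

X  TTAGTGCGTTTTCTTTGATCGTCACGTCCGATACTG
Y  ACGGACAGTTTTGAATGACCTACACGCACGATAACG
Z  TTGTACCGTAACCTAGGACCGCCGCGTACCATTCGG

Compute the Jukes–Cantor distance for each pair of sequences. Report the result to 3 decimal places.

d(X,Y) = 0.673, d(X,Z) = 0.673, d(Y,Z) = 0.824

X–Y: 16/36 sites differ → p ≈ 0.444444, d = −0.75 ln(1 − 0.592592) = 0.673455 ≈ 0.673.
X–Z: 16/36 sites differ → p ≈ 0.444444, d = −0.75 ln(1 − 0.592592) = 0.673455 ≈ 0.673.
Y–Z: 18/36 sites differ → p = 0.5, d = −0.75 ln(1 − 0.666667) = 0.823960 ≈ 0.824.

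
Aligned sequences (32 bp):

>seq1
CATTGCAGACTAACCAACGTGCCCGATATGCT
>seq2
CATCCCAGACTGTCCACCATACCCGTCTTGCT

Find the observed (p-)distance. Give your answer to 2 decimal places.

The sequences differ at 10 of 32 positions (sites 4, 5, 12, 13, 17, 19, 21, 26, 27, 28).
p = 10/32 = 0.3125 ≈ 0.31 (to 2 d.p.).

0.31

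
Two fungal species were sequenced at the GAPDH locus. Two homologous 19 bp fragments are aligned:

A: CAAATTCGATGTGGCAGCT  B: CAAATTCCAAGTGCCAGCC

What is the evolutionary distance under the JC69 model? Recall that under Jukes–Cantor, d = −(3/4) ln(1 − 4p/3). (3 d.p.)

0.247

The sequences differ at 4 of 19 sites (8, 10, 14, 19), so p = 4/19 ≈ 0.210526.
d = −(3/4) ln(1 − 4p/3) = −0.75 ln(1 − 0.280701) = −0.75 ln(0.719299)
  = −0.75 × (-0.329478) = 0.247109 substitutions/site.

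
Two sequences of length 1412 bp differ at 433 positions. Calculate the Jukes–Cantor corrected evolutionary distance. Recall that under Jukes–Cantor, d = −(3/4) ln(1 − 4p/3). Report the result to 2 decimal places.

p = 433/1412 ≈ 0.306657.
d = −(3/4) ln(1 − 4p/3) = −0.75 ln(1 − 0.408876) = −0.75 ln(0.591124)
  = −0.75 × (-0.525729) = 0.394297 substitutions/site.

0.39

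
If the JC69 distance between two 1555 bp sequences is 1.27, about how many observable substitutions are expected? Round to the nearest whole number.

952

Invert JC69: p = (3/4)(1 − e^(−4d/3)) = 0.75 × (1 − e^(-1.693333)) = 0.75 × (1 − 0.183906) = 0.612071.
Expected differing sites = pL ≈ 0.612071 × 1555 = 951.770405 ≈ 952.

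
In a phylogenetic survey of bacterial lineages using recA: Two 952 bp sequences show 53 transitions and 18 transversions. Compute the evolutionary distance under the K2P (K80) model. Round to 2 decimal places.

0.08

P = 53/952 ≈ 0.055672 and Q = 18/952 ≈ 0.018908.
Under the Kimura two-parameter model, d = −½ ln(1 − 2P − Q) − ¼ ln(1 − 2Q).
1 − 2P − Q = 0.869748, giving −½ ln(0.869748) = 0.069776.
1 − 2Q = 0.962184, giving −¼ ln(0.962184) = 0.009637.
d = 0.069776 + 0.009637 = 0.079413.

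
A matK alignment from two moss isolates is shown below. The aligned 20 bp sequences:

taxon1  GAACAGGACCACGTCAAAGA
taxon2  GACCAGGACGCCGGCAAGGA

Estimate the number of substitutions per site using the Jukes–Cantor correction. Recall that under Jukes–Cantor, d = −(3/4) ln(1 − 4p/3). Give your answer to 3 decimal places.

The sequences differ at 5 of 20 sites (3, 10, 11, 14, 18), so p = 5/20 = 0.25.
d = −(3/4) ln(1 − 4p/3) = −0.75 ln(1 − 0.333333) = −0.75 ln(0.666667)
  = −0.75 × (-0.405465) = 0.304099 substitutions/site.

0.304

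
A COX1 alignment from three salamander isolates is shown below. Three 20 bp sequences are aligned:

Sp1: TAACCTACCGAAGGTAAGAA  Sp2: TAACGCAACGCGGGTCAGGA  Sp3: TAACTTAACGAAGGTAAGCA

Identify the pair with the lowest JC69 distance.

Sp1–Sp2: 7/20 differ, p = 0.350, d = 0.471.
Sp1–Sp3: 3/20 differ, p = 0.150, d = 0.167.
Sp2–Sp3: 6/20 differ, p = 0.300, d = 0.383.
The smallest distance is between Sp1 and Sp3.

Sp1 and Sp3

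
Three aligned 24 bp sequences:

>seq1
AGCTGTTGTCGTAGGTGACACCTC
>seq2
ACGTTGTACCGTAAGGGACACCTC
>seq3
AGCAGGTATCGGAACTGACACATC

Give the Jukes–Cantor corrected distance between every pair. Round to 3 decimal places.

seq1–seq2: 8/24 sites differ → p ≈ 0.333333, d = −0.75 ln(1 − 0.444444) = 0.440839 ≈ 0.441.
seq1–seq3: 7/24 sites differ → p ≈ 0.291667, d = −0.75 ln(1 − 0.388889) = 0.369358 ≈ 0.369.
seq2–seq3: 9/24 sites differ → p = 0.375, d = −0.75 ln(1 − 0.5) = 0.519860 ≈ 0.520.

d(seq1,seq2) = 0.441, d(seq1,seq3) = 0.369, d(seq2,seq3) = 0.520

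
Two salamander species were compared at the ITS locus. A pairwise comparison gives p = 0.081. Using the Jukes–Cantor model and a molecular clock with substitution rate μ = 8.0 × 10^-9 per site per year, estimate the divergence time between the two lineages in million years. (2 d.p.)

d = −(3/4) ln(1 − 4p/3) = −0.75 ln(1 − 0.108) = −0.75 ln(0.892)
  = −0.75 × (-0.114289) = 0.085717 substitutions/site.
Under a molecular clock d = 2μt, so t = d/(2μ) = 0.085717 / (2 × 8.0 × 10^-9) = 5.36 million years.

5.36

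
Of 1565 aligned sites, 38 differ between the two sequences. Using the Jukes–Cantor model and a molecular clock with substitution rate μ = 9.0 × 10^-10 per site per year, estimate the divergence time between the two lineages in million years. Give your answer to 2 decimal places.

13.71

p = 38/1565 ≈ 0.024281.
d = −(3/4) ln(1 − 4p/3) = −0.75 ln(1 − 0.032375) = −0.75 ln(0.967625)
  = −0.75 × (-0.032911) = 0.024683 substitutions/site.
Under a molecular clock d = 2μt, so t = d/(2μ) = 0.024683 / (2 × 9.0 × 10^-10) = 13.71 million years.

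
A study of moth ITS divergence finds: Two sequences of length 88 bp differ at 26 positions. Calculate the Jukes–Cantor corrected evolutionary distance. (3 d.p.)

0.376

p = 26/88 ≈ 0.295455.
d = −(3/4) ln(1 − 4p/3) = −0.75 ln(1 − 0.39394) = −0.75 ln(0.60606)
  = −0.75 × (-0.500776) = 0.375582 substitutions/site.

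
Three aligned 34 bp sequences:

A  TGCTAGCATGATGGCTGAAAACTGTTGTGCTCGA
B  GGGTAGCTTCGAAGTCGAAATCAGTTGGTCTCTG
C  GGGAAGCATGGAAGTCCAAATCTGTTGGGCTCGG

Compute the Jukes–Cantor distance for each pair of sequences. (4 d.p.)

A–B: 15/34 sites differ → p ≈ 0.441176, d = −0.75 ln(1 − 0.588235) = 0.665477 ≈ 0.6655.
A–C: 12/34 sites differ → p ≈ 0.352941, d = −0.75 ln(1 − 0.470588) = 0.476991 ≈ 0.4770.
B–C: 7/34 sites differ → p ≈ 0.205882, d = −0.75 ln(1 − 0.274509) = 0.240680 ≈ 0.2407.

d(A,B) = 0.6655, d(A,C) = 0.4770, d(B,C) = 0.2407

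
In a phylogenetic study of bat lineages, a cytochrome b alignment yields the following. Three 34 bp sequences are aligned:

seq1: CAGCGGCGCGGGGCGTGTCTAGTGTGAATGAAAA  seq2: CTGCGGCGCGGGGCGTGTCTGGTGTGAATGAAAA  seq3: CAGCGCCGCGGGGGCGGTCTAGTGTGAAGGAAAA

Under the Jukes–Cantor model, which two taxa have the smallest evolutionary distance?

seq1 and seq2

seq1–seq2: 2/34 differ, p = 0.059, d = 0.061.
seq1–seq3: 5/34 differ, p = 0.147, d = 0.164.
seq2–seq3: 7/34 differ, p = 0.206, d = 0.241.
The smallest distance is between seq1 and seq2.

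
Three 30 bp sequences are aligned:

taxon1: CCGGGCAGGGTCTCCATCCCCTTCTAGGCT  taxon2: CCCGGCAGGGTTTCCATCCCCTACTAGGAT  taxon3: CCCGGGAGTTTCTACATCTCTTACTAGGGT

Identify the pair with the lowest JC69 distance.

taxon1 and taxon2

taxon1–taxon2: 4/30 differ, p = 0.133, d = 0.147.
taxon1–taxon3: 9/30 differ, p = 0.300, d = 0.383.
taxon2–taxon3: 8/30 differ, p = 0.267, d = 0.330.
The smallest distance is between taxon1 and taxon2.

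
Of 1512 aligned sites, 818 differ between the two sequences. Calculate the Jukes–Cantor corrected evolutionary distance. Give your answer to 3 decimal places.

p = 818/1512 ≈ 0.541005.
d = −(3/4) ln(1 − 4p/3) = −0.75 ln(1 − 0.72134) = −0.75 ln(0.27866)
  = −0.75 × (-1.277763) = 0.958322 substitutions/site.

0.958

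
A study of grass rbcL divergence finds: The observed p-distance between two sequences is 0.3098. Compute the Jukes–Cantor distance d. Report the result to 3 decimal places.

0.400

d = −(3/4) ln(1 − 4p/3) = −0.75 ln(1 − 0.413067) = −0.75 ln(0.586933)
  = −0.75 × (-0.532845) = 0.399634 substitutions/site.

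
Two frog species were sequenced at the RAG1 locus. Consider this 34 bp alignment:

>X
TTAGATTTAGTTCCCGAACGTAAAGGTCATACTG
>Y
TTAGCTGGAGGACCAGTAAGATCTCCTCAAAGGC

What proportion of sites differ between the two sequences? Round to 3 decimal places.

The sequences differ at 18 of 34 positions.
p = 18/34 = 0.529411… ≈ 0.529 (to 3 d.p.).

0.529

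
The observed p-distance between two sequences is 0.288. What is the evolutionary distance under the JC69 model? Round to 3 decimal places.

d = −(3/4) ln(1 − 4p/3) = −0.75 ln(1 − 0.384) = −0.75 ln(0.616)
  = −0.75 × (-0.484508) = 0.363381 substitutions/site.

0.363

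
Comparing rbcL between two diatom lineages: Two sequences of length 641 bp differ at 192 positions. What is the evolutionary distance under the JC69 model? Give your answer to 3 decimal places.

p = 192/641 ≈ 0.299532.
d = −(3/4) ln(1 − 4p/3) = −0.75 ln(1 − 0.399376) = −0.75 ln(0.600624)
  = −0.75 × (-0.509786) = 0.382340 substitutions/site.

0.382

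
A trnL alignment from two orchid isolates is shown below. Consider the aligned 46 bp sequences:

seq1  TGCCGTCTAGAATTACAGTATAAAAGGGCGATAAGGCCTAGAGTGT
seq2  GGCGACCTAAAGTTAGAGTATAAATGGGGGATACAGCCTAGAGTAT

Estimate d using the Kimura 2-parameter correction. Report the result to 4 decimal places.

0.3238

Of 46 sites, 6 differences are transitions and 6 are transversions, so P = 6/46 ≈ 0.130435 and Q = 6/46 ≈ 0.130435.
Under the Kimura two-parameter model, d = −½ ln(1 − 2P − Q) − ¼ ln(1 − 2Q).
1 − 2P − Q = 0.608695, giving −½ ln(0.608695) = 0.248219.
1 − 2Q = 0.73913, giving −¼ ln(0.73913) = 0.075570.
d = 0.248219 + 0.075570 = 0.323789.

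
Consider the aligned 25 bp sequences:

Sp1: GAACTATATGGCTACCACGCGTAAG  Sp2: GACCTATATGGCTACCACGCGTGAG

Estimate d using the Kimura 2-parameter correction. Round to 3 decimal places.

Of 25 sites, 1 differences are transitions and 1 are transversions, so P = 1/25 = 0.04 and Q = 1/25 = 0.04.
Under the Kimura two-parameter model, d = −½ ln(1 − 2P − Q) − ¼ ln(1 − 2Q).
1 − 2P − Q = 0.88, giving −½ ln(0.88) = 0.063917.
1 − 2Q = 0.92, giving −¼ ln(0.92) = 0.020845.
d = 0.063917 + 0.020845 = 0.084762.

0.085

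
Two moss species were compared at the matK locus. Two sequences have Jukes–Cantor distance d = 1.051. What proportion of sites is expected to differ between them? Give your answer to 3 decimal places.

p = (3/4)(1 − e^(−4d/3)) = 0.75 × (1 − e^(-1.401333)) = 0.75 × (1 − 0.246268) = 0.565299.

0.565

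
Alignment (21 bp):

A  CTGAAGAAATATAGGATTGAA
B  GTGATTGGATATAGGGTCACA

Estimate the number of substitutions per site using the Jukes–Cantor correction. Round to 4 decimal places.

The sequences differ at 9 of 21 sites (1, 5, 6, 7, 8, 16, 18, 19, 20), so p = 9/21 ≈ 0.428571.
d = −(3/4) ln(1 − 4p/3) = −0.75 ln(1 − 0.571428) = −0.75 ln(0.428572)
  = −0.75 × (-0.847297) = 0.635473 substitutions/site.

0.6355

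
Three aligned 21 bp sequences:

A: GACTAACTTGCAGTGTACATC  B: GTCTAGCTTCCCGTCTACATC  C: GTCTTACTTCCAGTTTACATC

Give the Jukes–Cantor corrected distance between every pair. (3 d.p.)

A–B: 5/21 sites differ → p ≈ 0.238095, d = −0.75 ln(1 − 0.31746) = 0.286451 ≈ 0.286.
A–C: 4/21 sites differ → p ≈ 0.190476, d = −0.75 ln(1 − 0.253968) = 0.219740 ≈ 0.220.
B–C: 4/21 sites differ → p ≈ 0.190476, d = −0.75 ln(1 − 0.253968) = 0.219740 ≈ 0.220.

d(A,B) = 0.286, d(A,C) = 0.220, d(B,C) = 0.220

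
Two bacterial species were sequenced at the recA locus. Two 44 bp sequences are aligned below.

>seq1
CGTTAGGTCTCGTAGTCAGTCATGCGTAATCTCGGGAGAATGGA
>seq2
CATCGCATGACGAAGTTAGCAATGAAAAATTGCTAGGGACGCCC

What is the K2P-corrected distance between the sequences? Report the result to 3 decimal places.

Of 44 sites, 10 differences are transitions and 14 are transversions, so P = 10/44 ≈ 0.227273 and Q = 14/44 ≈ 0.318182.
Under the Kimura two-parameter model, d = −½ ln(1 − 2P − Q) − ¼ ln(1 − 2Q).
1 − 2P − Q = 0.227272, giving −½ ln(0.227272) = 0.740804.
1 − 2Q = 0.363636, giving −¼ ln(0.363636) = 0.252900.
d = 0.740804 + 0.252900 = 0.993704.

0.994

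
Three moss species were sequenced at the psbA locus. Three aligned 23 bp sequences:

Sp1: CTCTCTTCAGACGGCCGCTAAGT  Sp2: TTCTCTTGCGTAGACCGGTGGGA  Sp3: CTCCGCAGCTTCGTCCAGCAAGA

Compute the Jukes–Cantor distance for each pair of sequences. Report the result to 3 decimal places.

d(Sp1,Sp2) = 0.650, d(Sp1,Sp3) = 1.051, d(Sp2,Sp3) = 0.892

Sp1–Sp2: 10/23 sites differ → p ≈ 0.434783, d = −0.75 ln(1 − 0.579711) = 0.650110 ≈ 0.650.
Sp1–Sp3: 13/23 sites differ → p ≈ 0.565217, d = −0.75 ln(1 − 0.753623) = 1.050669 ≈ 1.051.
Sp2–Sp3: 12/23 sites differ → p ≈ 0.521739, d = −0.75 ln(1 − 0.695652) = 0.892188 ≈ 0.892.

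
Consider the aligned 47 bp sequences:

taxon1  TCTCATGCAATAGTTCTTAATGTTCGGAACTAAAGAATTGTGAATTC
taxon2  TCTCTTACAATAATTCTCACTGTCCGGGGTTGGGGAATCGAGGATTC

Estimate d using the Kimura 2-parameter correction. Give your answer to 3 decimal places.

0.461

Of 47 sites, 12 differences are transitions and 3 are transversions, so P = 12/47 ≈ 0.255319 and Q = 3/47 ≈ 0.06383.
Under the Kimura two-parameter model, d = −½ ln(1 − 2P − Q) − ¼ ln(1 − 2Q).
1 − 2P − Q = 0.425532, giving −½ ln(0.425532) = 0.427208.
1 − 2Q = 0.87234, giving −¼ ln(0.87234) = 0.034144.
d = 0.427208 + 0.034144 = 0.461352.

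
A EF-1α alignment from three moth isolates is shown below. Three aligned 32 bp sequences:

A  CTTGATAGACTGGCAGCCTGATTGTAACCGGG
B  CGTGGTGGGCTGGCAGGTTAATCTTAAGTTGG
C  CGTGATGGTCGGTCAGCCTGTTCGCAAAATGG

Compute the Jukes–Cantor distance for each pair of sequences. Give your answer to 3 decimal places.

d(A,B) = 0.520, d(A,C) = 0.460, d(B,C) = 0.520

A–B: 12/32 sites differ → p = 0.375, d = −0.75 ln(1 − 0.5) = 0.519860 ≈ 0.520.
A–C: 11/32 sites differ → p = 0.34375, d = −0.75 ln(1 − 0.458333) = 0.459828 ≈ 0.460.
B–C: 12/32 sites differ → p = 0.375, d = −0.75 ln(1 − 0.5) = 0.519860 ≈ 0.520.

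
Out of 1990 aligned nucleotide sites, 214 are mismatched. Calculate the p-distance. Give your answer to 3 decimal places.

0.108

p = 214/1990 = 0.107537… ≈ 0.108 (to 3 d.p.).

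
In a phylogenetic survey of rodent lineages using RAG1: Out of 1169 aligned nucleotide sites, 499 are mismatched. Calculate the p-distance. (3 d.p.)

p = 499/1169 = 0.426860… ≈ 0.427 (to 3 d.p.).

0.427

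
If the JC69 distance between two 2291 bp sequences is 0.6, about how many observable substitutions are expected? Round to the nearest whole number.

Invert JC69: p = (3/4)(1 − e^(−4d/3)) = 0.75 × (1 − e^(-0.8)) = 0.75 × (1 − 0.449329) = 0.413003.
Expected differing sites = pL ≈ 0.413003 × 2291 = 946.189873 ≈ 946.

946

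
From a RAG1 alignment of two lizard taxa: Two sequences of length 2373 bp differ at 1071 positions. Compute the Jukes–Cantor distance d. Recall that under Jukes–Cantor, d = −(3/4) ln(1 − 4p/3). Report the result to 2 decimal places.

0.69

p = 1071/2373 ≈ 0.451327.
d = −(3/4) ln(1 − 4p/3) = −0.75 ln(1 − 0.601769) = −0.75 ln(0.398231)
  = −0.75 × (-0.920723) = 0.690542 substitutions/site.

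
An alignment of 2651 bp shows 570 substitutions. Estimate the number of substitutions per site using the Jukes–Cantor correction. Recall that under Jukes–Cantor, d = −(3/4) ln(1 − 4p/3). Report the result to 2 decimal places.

0.25

p = 570/2651 ≈ 0.215013.
d = −(3/4) ln(1 − 4p/3) = −0.75 ln(1 − 0.286684) = −0.75 ln(0.713316)
  = −0.75 × (-0.337831) = 0.253373 substitutions/site.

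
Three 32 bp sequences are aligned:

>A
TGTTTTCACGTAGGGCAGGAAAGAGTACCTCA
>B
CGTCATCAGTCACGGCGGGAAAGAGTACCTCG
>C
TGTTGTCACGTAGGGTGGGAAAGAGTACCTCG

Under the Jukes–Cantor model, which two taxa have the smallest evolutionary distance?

A–B: 9/32 differ, p = 0.281, d = 0.353.
A–C: 4/32 differ, p = 0.125, d = 0.137.
B–C: 8/32 differ, p = 0.250, d = 0.304.
The smallest distance is between A and C.

A and C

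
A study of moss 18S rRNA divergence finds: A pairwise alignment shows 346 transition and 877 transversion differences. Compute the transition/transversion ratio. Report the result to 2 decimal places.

0.39

R = 346/877 = 0.394526… ≈ 0.39 (to 2 d.p.).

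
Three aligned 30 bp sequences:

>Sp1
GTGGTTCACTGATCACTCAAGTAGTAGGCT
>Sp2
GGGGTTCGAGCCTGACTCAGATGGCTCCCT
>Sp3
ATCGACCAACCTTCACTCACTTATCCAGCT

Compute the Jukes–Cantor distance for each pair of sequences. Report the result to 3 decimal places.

d(Sp1,Sp2) = 0.730, d(Sp1,Sp3) = 0.730, d(Sp2,Sp3) = 0.931

Sp1–Sp2: 14/30 sites differ → p ≈ 0.466667, d = −0.75 ln(1 − 0.622223) = 0.730088 ≈ 0.730.
Sp1–Sp3: 14/30 sites differ → p ≈ 0.466667, d = −0.75 ln(1 − 0.622223) = 0.730088 ≈ 0.730.
Sp2–Sp3: 16/30 sites differ → p ≈ 0.533333, d = −0.75 ln(1 − 0.711111) = 0.931285 ≈ 0.931.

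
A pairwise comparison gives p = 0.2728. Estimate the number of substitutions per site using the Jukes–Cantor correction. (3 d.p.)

d = −(3/4) ln(1 − 4p/3) = −0.75 ln(1 − 0.363733) = −0.75 ln(0.636267)
  = −0.75 × (-0.452137) = 0.339103 substitutions/site.

0.339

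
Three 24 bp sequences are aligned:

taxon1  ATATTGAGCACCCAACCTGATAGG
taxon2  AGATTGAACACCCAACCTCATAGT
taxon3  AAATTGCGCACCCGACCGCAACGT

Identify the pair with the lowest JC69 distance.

taxon1 and taxon2

taxon1–taxon2: 4/24 differ, p = 0.167, d = 0.188.
taxon1–taxon3: 8/24 differ, p = 0.333, d = 0.441.
taxon2–taxon3: 7/24 differ, p = 0.292, d = 0.369.
The smallest distance is between taxon1 and taxon2.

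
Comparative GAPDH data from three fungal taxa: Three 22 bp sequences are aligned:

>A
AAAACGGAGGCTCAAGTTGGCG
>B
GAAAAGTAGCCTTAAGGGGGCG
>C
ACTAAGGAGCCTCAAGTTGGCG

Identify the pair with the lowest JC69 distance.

A–B: 7/22 differ, p = 0.318, d = 0.414.
A–C: 4/22 differ, p = 0.182, d = 0.208.
B–C: 7/22 differ, p = 0.318, d = 0.414.
The smallest distance is between A and C.

A and C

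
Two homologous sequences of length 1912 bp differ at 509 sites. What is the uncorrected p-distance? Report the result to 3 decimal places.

0.266

p = 509/1912 = 0.266213… ≈ 0.266 (to 3 d.p.).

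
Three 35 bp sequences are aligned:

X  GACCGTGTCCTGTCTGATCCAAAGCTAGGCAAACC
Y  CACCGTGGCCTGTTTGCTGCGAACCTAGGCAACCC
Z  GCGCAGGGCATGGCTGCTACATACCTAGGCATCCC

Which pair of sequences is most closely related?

X–Y: 8/35 differ, p = 0.229, d = 0.273.
X–Z: 13/35 differ, p = 0.371, d = 0.513.
Y–Z: 12/35 differ, p = 0.343, d = 0.458.
The smallest distance is between X and Y.

X and Y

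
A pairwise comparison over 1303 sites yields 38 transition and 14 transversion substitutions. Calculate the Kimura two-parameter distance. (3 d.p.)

P = 38/1303 ≈ 0.029163 and Q = 14/1303 ≈ 0.010744.
Under the Kimura two-parameter model, d = −½ ln(1 − 2P − Q) − ¼ ln(1 − 2Q).
1 − 2P − Q = 0.93093, giving −½ ln(0.93093) = 0.035786.
1 − 2Q = 0.978512, giving −¼ ln(0.978512) = 0.005431.
d = 0.035786 + 0.005431 = 0.041217.

0.041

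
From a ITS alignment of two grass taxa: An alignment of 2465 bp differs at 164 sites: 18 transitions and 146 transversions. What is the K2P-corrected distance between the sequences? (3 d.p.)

P = 18/2465 ≈ 0.007302 and Q = 146/2465 ≈ 0.059229.
Under the Kimura two-parameter model, d = −½ ln(1 − 2P − Q) − ¼ ln(1 − 2Q).
1 − 2P − Q = 0.926167, giving −½ ln(0.926167) = 0.038350.
1 − 2Q = 0.881542, giving −¼ ln(0.881542) = 0.031521.
d = 0.038350 + 0.031521 = 0.069871.

0.070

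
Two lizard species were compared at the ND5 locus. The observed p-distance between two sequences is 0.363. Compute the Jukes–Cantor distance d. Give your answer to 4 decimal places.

0.4962

d = −(3/4) ln(1 − 4p/3) = −0.75 ln(1 − 0.484) = −0.75 ln(0.516)
  = −0.75 × (-0.661649) = 0.496237 substitutions/site.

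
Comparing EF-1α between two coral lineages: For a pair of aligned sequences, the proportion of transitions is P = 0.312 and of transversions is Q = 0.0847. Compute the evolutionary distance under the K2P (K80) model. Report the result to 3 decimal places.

0.663

Under the Kimura two-parameter model, d = −½ ln(1 − 2P − Q) − ¼ ln(1 − 2Q).
1 − 2P − Q = 0.2913, giving −½ ln(0.2913) = 0.616701.
1 − 2Q = 0.8306, giving −¼ ln(0.8306) = 0.046402.
d = 0.616701 + 0.046402 = 0.663103.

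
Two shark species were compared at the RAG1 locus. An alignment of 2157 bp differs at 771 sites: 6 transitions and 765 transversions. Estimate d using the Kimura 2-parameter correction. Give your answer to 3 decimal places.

0.532

P = 6/2157 ≈ 0.002782 and Q = 765/2157 ≈ 0.354659.
Under the Kimura two-parameter model, d = −½ ln(1 − 2P − Q) − ¼ ln(1 − 2Q).
1 − 2P − Q = 0.639777, giving −½ ln(0.639777) = 0.223318.
1 − 2Q = 0.290682, giving −¼ ln(0.290682) = 0.308881.
d = 0.223318 + 0.308881 = 0.532199.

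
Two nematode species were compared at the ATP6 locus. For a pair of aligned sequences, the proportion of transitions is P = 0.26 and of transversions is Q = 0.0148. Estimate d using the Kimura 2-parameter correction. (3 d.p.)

0.390

Under the Kimura two-parameter model, d = −½ ln(1 − 2P − Q) − ¼ ln(1 − 2Q).
1 − 2P − Q = 0.4652, giving −½ ln(0.4652) = 0.382644.
1 − 2Q = 0.9704, giving −¼ ln(0.9704) = 0.007512.
d = 0.382644 + 0.007512 = 0.390156.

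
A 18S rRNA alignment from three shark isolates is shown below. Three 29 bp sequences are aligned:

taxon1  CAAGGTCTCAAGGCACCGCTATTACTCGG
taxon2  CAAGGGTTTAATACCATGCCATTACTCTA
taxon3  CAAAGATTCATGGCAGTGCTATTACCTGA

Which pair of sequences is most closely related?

taxon1 and taxon3

taxon1–taxon2: 11/29 differ, p = 0.379, d = 0.529.
taxon1–taxon3: 9/29 differ, p = 0.310, d = 0.401.
taxon2–taxon3: 12/29 differ, p = 0.414, d = 0.602.
The smallest distance is between taxon1 and taxon3.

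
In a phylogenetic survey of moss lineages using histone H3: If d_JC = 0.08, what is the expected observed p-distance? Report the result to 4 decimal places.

p = (3/4)(1 − e^(−4d/3)) = 0.75 × (1 − e^(-0.106667)) = 0.75 × (1 − 0.898825) = 0.075881.

0.0759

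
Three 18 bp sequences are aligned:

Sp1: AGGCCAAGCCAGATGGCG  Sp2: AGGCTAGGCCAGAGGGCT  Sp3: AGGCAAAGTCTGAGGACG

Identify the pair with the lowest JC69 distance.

Sp1–Sp2: 4/18 differ, p = 0.222, d = 0.264.
Sp1–Sp3: 5/18 differ, p = 0.278, d = 0.347.
Sp2–Sp3: 6/18 differ, p = 0.333, d = 0.441.
The smallest distance is between Sp1 and Sp2.

Sp1 and Sp2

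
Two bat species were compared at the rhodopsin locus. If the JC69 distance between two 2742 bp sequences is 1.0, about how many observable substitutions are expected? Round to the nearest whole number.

1514

Invert JC69: p = (3/4)(1 − e^(−4d/3)) = 0.75 × (1 − e^(-1.333333)) = 0.75 × (1 − 0.263597) = 0.552302.
Expected differing sites = pL ≈ 0.552302 × 2742 = 1514.412084 ≈ 1514.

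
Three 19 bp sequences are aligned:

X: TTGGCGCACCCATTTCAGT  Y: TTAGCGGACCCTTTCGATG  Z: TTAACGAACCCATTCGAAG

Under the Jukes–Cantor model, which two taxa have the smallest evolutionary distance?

Y and Z

X–Y: 7/19 differ, p = 0.368, d = 0.507.
X–Z: 7/19 differ, p = 0.368, d = 0.507.
Y–Z: 4/19 differ, p = 0.211, d = 0.247.
The smallest distance is between Y and Z.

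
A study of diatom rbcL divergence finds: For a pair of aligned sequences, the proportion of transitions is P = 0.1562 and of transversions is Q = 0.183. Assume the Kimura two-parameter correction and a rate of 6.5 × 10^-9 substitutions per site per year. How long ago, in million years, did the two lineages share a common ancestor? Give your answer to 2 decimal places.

35.07

Under the Kimura two-parameter model, d = −½ ln(1 − 2P − Q) − ¼ ln(1 − 2Q).
1 − 2P − Q = 0.5046, giving −½ ln(0.5046) = 0.341995.
1 − 2Q = 0.634, giving −¼ ln(0.634) = 0.113927.
d = 0.341995 + 0.113927 = 0.455922.
Under a molecular clock d = 2μt, so t = d/(2μ) = 0.455922 / (2 × 6.5 × 10^-9) = 35.07 million years.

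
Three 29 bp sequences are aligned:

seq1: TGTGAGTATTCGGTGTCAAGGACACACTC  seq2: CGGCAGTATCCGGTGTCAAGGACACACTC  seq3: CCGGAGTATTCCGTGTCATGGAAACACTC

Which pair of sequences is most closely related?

seq1–seq2: 4/29 differ, p = 0.138, d = 0.152.
seq1–seq3: 6/29 differ, p = 0.207, d = 0.242.
seq2–seq3: 6/29 differ, p = 0.207, d = 0.242.
The smallest distance is between seq1 and seq2.

seq1 and seq2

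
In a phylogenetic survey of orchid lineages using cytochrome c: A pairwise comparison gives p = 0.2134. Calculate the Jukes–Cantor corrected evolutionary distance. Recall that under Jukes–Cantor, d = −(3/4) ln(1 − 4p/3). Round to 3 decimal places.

0.251

d = −(3/4) ln(1 − 4p/3) = −0.75 ln(1 − 0.284533) = −0.75 ln(0.715467)
  = −0.75 × (-0.334820) = 0.251115 substitutions/site.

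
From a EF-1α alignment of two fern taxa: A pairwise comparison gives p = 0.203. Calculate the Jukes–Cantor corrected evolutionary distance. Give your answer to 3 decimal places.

d = −(3/4) ln(1 − 4p/3) = −0.75 ln(1 − 0.270667) = −0.75 ln(0.729333)
  = −0.75 × (-0.315625) = 0.236719 substitutions/site.

0.237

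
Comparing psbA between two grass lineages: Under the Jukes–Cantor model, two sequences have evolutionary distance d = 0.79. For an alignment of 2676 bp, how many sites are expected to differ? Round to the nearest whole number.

Invert JC69: p = (3/4)(1 − e^(−4d/3)) = 0.75 × (1 − e^(-1.053333)) = 0.75 × (1 − 0.348773) = 0.488420.
Expected differing sites = pL ≈ 0.488420 × 2676 = 1307.01192 ≈ 1307.

1307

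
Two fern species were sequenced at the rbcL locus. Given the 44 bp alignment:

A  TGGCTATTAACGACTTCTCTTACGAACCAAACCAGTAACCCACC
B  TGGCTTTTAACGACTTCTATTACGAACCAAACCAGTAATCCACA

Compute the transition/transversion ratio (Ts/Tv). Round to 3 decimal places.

Transitions are A↔G and C↔T; transversions are all other mismatches.
Transitions: 1. Transversions: 3.
R = 1/3 = 0.333333… ≈ 0.333 (to 3 d.p.).

0.333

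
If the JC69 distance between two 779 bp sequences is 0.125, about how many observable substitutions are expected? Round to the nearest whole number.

Invert JC69: p = (3/4)(1 − e^(−4d/3)) = 0.75 × (1 − e^(-0.166667)) = 0.75 × (1 − 0.846481) = 0.115139.
Expected differing sites = pL ≈ 0.115139 × 779 = 89.693281 ≈ 90.

90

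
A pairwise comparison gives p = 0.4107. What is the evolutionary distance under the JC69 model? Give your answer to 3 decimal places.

0.595

d = −(3/4) ln(1 − 4p/3) = −0.75 ln(1 − 0.5476) = −0.75 ln(0.4524)
  = −0.75 × (-0.793189) = 0.594892 substitutions/site.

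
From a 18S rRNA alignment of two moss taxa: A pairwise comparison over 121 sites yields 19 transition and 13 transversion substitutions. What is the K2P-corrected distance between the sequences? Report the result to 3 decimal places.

P = 19/121 ≈ 0.157025 and Q = 13/121 ≈ 0.107438.
Under the Kimura two-parameter model, d = −½ ln(1 − 2P − Q) − ¼ ln(1 − 2Q).
1 − 2P − Q = 0.578512, giving −½ ln(0.578512) = 0.273648.
1 − 2Q = 0.785124, giving −¼ ln(0.785124) = 0.060478.
d = 0.273648 + 0.060478 = 0.334126.

0.334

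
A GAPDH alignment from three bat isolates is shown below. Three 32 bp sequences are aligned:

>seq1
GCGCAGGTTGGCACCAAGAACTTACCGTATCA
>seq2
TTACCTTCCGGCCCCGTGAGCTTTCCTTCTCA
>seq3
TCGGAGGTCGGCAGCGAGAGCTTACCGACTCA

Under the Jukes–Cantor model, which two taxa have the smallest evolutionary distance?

seq1 and seq3

seq1–seq2: 15/32 differ, p = 0.469, d = 0.736.
seq1–seq3: 8/32 differ, p = 0.250, d = 0.304.
seq2–seq3: 13/32 differ, p = 0.406, d = 0.585.
The smallest distance is between seq1 and seq3.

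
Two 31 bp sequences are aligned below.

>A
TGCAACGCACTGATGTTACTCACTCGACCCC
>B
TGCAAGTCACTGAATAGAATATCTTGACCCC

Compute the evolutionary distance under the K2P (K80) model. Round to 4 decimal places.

Of 31 sites, 1 differences are transitions and 9 are transversions, so P = 1/31 ≈ 0.032258 and Q = 9/31 ≈ 0.290323.
Under the Kimura two-parameter model, d = −½ ln(1 − 2P − Q) − ¼ ln(1 − 2Q).
1 − 2P − Q = 0.645161, giving −½ ln(0.645161) = 0.219128.
1 − 2Q = 0.419354, giving −¼ ln(0.419354) = 0.217260.
d = 0.219128 + 0.217260 = 0.436388.

0.4364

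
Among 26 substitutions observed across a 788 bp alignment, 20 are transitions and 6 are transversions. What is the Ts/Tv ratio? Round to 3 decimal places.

R = 20/6 = 3.333333… ≈ 3.333 (to 3 d.p.).

3.333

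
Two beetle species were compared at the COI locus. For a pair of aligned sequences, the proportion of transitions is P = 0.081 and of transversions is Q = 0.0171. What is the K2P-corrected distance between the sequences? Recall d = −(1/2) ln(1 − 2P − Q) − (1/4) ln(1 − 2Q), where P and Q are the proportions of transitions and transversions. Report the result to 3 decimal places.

0.107

Under the Kimura two-parameter model, d = −½ ln(1 − 2P − Q) − ¼ ln(1 − 2Q).
1 − 2P − Q = 0.8209, giving −½ ln(0.8209) = 0.098677.
1 − 2Q = 0.9658, giving −¼ ln(0.9658) = 0.008700.
d = 0.098677 + 0.008700 = 0.107377.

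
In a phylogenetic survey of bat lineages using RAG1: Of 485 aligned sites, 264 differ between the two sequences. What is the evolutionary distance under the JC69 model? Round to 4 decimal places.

p = 264/485 ≈ 0.54433.
d = −(3/4) ln(1 − 4p/3) = −0.75 ln(1 − 0.725773) = −0.75 ln(0.274227)
  = −0.75 × (-1.293799) = 0.970349 substitutions/site.

0.9703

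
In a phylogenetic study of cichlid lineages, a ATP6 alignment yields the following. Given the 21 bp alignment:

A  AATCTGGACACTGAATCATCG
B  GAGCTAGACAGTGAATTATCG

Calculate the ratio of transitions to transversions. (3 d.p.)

1.500

Transitions are A↔G and C↔T; transversions are all other mismatches.
Transitions: 3. Transversions: 2.
R = 3/2 = 1.500.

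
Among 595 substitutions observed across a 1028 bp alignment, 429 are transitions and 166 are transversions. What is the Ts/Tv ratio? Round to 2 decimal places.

R = 429/166 = 2.584337… ≈ 2.58 (to 2 d.p.).

2.58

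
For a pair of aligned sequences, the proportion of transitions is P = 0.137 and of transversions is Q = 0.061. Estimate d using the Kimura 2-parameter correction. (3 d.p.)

0.237

Under the Kimura two-parameter model, d = −½ ln(1 − 2P − Q) − ¼ ln(1 − 2Q).
1 − 2P − Q = 0.665, giving −½ ln(0.665) = 0.203984.
1 − 2Q = 0.878, giving −¼ ln(0.878) = 0.032527.
d = 0.203984 + 0.032527 = 0.236511.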